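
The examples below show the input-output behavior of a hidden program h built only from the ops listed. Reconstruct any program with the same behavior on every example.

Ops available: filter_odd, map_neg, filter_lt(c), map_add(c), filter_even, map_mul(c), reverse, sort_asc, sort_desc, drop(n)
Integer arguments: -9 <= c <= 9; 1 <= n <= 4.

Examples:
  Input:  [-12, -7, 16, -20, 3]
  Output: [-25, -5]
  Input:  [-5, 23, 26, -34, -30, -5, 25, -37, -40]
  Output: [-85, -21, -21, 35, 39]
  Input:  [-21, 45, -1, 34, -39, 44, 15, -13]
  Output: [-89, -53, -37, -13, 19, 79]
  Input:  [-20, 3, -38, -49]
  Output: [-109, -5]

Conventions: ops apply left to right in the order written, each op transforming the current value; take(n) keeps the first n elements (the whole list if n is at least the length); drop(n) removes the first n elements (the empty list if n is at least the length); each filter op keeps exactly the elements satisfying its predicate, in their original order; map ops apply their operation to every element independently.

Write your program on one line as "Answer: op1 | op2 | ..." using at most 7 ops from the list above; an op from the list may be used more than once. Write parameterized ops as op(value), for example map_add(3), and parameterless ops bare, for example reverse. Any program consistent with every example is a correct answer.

sort_desc | sort_asc | filter_odd | map_add(-6) | map_mul(2) | map_add(1)

Check, running the answer program on each example:
  [-12, -7, 16, -20, 3] -> [16, 3, -7, -12, -20] -> [-20, -12, -7, 3, 16] -> [-7, 3] -> [-13, -3] -> [-26, -6] -> [-25, -5]
  [-5, 23, 26, -34, -30, -5, 25, -37, -40] -> [26, 25, 23, -5, -5, -30, -34, -37, -40] -> [-40, -37, -34, -30, -5, -5, 23, 25, 26] -> [-37, -5, -5, 23, 25] -> [-43, -11, -11, 17, 19] -> [-86, -22, -22, 34, 38] -> [-85, -21, -21, 35, 39]
  [-21, 45, -1, 34, -39, 44, 15, -13] -> [45, 44, 34, 15, -1, -13, -21, -39] -> [-39, -21, -13, -1, 15, 34, 44, 45] -> [-39, -21, -13, -1, 15, 45] -> [-45, -27, -19, -7, 9, 39] -> [-90, -54, -38, -14, 18, 78] -> [-89, -53, -37, -13, 19, 79]
  [-20, 3, -38, -49] -> [3, -20, -38, -49] -> [-49, -38, -20, 3] -> [-49, 3] -> [-55, -3] -> [-110, -6] -> [-109, -5]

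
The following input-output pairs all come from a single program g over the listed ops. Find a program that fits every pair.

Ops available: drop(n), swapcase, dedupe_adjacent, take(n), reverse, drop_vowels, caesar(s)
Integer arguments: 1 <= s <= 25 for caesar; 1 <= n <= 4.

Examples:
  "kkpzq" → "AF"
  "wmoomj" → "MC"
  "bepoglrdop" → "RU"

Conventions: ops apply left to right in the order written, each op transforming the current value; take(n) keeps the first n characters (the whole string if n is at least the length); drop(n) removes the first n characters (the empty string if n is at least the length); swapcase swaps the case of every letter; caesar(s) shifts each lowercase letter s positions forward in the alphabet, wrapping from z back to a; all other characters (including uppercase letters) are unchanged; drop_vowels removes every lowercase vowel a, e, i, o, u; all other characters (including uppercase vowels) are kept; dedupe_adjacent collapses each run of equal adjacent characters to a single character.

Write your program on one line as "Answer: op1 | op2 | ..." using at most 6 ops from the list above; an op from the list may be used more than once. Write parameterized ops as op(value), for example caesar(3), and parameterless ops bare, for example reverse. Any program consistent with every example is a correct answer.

reverse | dedupe_adjacent | reverse | caesar(16) | swapcase | take(2)

Check, running the answer program on each example:
  "kkpzq" -> "qzpkk" -> "qzpk" -> "kpzq" -> "afpg" -> "AFPG" -> "AF"
  "wmoomj" -> "jmoomw" -> "jmomw" -> "wmomj" -> "mcecz" -> "MCECZ" -> "MC"
  "bepoglrdop" -> "podrlgopeb" -> "podrlgopeb" -> "bepoglrdop" -> "rufewbhtef" -> "RUFEWBHTEF" -> "RU"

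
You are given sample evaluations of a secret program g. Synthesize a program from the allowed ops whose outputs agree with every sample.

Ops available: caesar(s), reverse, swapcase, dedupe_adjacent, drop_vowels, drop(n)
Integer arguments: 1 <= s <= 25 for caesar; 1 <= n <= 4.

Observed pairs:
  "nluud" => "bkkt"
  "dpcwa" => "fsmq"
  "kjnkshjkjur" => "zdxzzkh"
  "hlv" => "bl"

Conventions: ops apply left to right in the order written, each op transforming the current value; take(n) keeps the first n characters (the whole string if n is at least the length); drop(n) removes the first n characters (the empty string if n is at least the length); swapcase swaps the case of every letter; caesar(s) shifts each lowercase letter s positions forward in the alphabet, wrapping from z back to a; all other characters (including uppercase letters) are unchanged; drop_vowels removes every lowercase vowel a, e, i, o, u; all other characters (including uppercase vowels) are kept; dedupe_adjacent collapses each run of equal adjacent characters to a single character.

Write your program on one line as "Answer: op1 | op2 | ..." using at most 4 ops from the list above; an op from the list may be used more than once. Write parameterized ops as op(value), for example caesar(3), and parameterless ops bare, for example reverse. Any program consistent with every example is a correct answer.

drop(1) | caesar(3) | caesar(13) | drop_vowels

Check, running the answer program on each example:
  "nluud" -> "luud" -> "oxxg" -> "bkkt" -> "bkkt"
  "dpcwa" -> "pcwa" -> "sfzd" -> "fsmq" -> "fsmq"
  "kjnkshjkjur" -> "jnkshjkjur" -> "mqnvkmnmxu" -> "zdaixzazkh" -> "zdxzzkh"
  "hlv" -> "lv" -> "oy" -> "bl" -> "bl"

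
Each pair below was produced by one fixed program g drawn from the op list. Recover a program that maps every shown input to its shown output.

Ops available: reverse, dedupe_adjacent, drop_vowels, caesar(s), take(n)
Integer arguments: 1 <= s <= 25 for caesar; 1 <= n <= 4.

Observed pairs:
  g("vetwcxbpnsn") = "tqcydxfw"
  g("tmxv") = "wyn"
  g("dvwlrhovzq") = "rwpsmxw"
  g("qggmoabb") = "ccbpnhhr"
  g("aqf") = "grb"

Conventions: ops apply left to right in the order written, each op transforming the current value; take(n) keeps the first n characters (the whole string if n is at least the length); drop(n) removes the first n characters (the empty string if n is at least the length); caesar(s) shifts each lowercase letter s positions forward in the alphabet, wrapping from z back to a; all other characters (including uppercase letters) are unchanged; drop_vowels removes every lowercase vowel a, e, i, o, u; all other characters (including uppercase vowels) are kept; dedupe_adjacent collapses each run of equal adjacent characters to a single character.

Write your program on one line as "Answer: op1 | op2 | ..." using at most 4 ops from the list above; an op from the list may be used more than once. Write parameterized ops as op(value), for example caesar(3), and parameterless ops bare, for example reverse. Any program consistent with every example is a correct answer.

caesar(1) | drop_vowels | reverse

Check, running the answer program on each example:
  "vetwcxbpnsn" -> "wfuxdycqoto" -> "wfxdycqt" -> "tqcydxfw"
  "tmxv" -> "unyw" -> "nyw" -> "wyn"
  "dvwlrhovzq" -> "ewxmsipwar" -> "wxmspwr" -> "rwpsmxw"
  "qggmoabb" -> "rhhnpbcc" -> "rhhnpbcc" -> "ccbpnhhr"
  "aqf" -> "brg" -> "brg" -> "grb"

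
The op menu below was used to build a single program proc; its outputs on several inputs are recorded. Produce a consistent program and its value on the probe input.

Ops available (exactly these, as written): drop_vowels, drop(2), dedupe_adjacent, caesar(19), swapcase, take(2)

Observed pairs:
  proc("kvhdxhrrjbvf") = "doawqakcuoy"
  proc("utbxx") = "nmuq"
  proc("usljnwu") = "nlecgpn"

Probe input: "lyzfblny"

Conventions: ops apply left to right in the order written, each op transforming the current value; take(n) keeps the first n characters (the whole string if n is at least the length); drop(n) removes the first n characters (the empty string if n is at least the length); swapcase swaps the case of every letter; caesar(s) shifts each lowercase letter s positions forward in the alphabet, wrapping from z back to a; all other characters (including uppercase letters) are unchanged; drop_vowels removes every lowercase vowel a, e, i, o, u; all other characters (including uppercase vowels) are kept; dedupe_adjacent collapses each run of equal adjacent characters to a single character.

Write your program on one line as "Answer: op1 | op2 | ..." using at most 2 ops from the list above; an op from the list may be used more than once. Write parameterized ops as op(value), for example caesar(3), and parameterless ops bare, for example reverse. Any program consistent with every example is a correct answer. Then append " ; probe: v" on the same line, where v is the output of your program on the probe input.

caesar(19) | dedupe_adjacent ; probe: "ersyuegr"

Check, running the answer program on each example:
  "kvhdxhrrjbvf" -> "doawqakkcuoy" -> "doawqakcuoy"
  "utbxx" -> "nmuqq" -> "nmuq"
  "usljnwu" -> "nlecgpn" -> "nlecgpn"
  probe: "lyzfblny" -> "ersyuegr" -> "ersyuegr"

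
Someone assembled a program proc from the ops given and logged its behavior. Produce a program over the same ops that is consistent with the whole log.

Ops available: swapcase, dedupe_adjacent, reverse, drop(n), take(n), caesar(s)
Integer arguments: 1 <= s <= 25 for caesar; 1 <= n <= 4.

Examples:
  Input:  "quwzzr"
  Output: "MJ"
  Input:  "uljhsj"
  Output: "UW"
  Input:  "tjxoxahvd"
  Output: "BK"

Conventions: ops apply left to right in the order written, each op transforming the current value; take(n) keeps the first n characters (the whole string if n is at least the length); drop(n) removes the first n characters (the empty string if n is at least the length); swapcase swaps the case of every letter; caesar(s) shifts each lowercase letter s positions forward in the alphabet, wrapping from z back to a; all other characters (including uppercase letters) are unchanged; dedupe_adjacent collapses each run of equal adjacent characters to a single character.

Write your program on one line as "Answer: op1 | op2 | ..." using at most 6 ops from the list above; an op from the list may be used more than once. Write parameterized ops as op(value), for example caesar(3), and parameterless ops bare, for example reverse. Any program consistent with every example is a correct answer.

drop(2) | take(2) | reverse | caesar(13) | swapcase

Check, running the answer program on each example:
  "quwzzr" -> "wzzr" -> "wz" -> "zw" -> "mj" -> "MJ"
  "uljhsj" -> "jhsj" -> "jh" -> "hj" -> "uw" -> "UW"
  "tjxoxahvd" -> "xoxahvd" -> "xo" -> "ox" -> "bk" -> "BK"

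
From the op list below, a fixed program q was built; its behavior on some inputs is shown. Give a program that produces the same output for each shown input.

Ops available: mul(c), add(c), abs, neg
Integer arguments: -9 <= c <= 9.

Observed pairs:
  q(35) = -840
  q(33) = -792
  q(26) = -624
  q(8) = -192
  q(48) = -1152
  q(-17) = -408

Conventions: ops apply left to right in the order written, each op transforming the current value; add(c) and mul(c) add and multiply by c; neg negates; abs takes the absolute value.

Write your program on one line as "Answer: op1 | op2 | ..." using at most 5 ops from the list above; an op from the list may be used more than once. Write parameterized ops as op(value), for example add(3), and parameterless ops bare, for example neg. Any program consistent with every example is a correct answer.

neg | mul(3) | abs | mul(-8)

Check, running the answer program on each example:
  35 -> -35 -> -105 -> 105 -> -840
  33 -> -33 -> -99 -> 99 -> -792
  26 -> -26 -> -78 -> 78 -> -624
  8 -> -8 -> -24 -> 24 -> -192
  48 -> -48 -> -144 -> 144 -> -1152
  -17 -> 17 -> 51 -> 51 -> -408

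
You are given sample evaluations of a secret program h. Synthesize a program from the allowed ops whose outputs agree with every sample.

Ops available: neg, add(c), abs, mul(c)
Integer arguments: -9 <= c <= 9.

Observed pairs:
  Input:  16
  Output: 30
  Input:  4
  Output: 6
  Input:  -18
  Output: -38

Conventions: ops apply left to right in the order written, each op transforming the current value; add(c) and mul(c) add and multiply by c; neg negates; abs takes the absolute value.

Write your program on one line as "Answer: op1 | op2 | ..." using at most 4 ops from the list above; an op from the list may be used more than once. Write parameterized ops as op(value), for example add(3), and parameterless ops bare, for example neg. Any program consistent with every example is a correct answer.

add(2) | mul(-2) | neg | add(-6)

Check, running the answer program on each example:
  16 -> 18 -> -36 -> 36 -> 30
  4 -> 6 -> -12 -> 12 -> 6
  -18 -> -16 -> 32 -> -32 -> -38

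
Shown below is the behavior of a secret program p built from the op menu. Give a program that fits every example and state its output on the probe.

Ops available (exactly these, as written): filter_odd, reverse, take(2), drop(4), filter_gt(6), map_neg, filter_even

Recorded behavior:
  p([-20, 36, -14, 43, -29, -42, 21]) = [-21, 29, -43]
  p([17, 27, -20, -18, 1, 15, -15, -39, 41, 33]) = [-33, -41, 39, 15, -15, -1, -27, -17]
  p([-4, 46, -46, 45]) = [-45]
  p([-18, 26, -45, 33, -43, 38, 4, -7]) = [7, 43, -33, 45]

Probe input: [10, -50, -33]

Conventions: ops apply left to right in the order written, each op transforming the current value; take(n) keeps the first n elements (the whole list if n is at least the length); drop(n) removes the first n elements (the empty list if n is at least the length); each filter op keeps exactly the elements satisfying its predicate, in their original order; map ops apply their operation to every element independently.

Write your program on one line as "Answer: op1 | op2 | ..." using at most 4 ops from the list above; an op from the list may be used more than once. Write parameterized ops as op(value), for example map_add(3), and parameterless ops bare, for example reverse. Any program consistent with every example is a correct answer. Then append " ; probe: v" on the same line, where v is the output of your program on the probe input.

reverse | filter_odd | map_neg ; probe: [33]

Check, running the answer program on each example:
  [-20, 36, -14, 43, -29, -42, 21] -> [21, -42, -29, 43, -14, 36, -20] -> [21, -29, 43] -> [-21, 29, -43]
  [17, 27, -20, -18, 1, 15, -15, -39, 41, 33] -> [33, 41, -39, -15, 15, 1, -18, -20, 27, 17] -> [33, 41, -39, -15, 15, 1, 27, 17] -> [-33, -41, 39, 15, -15, -1, -27, -17]
  [-4, 46, -46, 45] -> [45, -46, 46, -4] -> [45] -> [-45]
  [-18, 26, -45, 33, -43, 38, 4, -7] -> [-7, 4, 38, -43, 33, -45, 26, -18] -> [-7, -43, 33, -45] -> [7, 43, -33, 45]
  probe: [10, -50, -33] -> [-33, -50, 10] -> [-33] -> [33]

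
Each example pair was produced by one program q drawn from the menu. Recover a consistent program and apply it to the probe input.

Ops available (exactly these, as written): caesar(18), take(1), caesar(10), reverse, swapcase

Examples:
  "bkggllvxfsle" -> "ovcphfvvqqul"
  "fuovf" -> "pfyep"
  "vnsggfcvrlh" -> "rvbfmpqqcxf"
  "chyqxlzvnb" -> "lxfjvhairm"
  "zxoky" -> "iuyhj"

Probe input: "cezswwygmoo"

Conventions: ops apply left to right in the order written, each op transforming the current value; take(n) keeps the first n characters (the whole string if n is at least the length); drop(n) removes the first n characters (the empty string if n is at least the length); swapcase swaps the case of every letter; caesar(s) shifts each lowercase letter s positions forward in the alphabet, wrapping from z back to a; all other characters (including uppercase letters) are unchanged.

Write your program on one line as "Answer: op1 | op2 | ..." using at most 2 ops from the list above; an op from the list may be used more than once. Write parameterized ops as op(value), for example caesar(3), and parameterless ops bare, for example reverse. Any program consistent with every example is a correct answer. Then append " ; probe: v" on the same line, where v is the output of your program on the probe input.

reverse | caesar(10) ; probe: "yywqiggcjom"

Check, running the answer program on each example:
  "bkggllvxfsle" -> "elsfxvllggkb" -> "ovcphfvvqqul"
  "fuovf" -> "fvouf" -> "pfyep"
  "vnsggfcvrlh" -> "hlrvcfggsnv" -> "rvbfmpqqcxf"
  "chyqxlzvnb" -> "bnvzlxqyhc" -> "lxfjvhairm"
  "zxoky" -> "ykoxz" -> "iuyhj"
  probe: "cezswwygmoo" -> "oomgywwszec" -> "yywqiggcjom"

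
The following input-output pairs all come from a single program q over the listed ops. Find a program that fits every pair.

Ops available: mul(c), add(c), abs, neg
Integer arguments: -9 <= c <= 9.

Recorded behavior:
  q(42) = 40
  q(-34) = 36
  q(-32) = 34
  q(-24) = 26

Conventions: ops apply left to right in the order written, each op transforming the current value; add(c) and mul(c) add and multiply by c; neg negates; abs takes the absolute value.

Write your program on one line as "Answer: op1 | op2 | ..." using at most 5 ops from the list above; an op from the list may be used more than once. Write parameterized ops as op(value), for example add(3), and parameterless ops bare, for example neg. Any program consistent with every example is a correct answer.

add(2) | neg | add(-2) | add(6) | abs

Check, running the answer program on each example:
  42 -> 44 -> -44 -> -46 -> -40 -> 40
  -34 -> -32 -> 32 -> 30 -> 36 -> 36
  -32 -> -30 -> 30 -> 28 -> 34 -> 34
  -24 -> -22 -> 22 -> 20 -> 26 -> 26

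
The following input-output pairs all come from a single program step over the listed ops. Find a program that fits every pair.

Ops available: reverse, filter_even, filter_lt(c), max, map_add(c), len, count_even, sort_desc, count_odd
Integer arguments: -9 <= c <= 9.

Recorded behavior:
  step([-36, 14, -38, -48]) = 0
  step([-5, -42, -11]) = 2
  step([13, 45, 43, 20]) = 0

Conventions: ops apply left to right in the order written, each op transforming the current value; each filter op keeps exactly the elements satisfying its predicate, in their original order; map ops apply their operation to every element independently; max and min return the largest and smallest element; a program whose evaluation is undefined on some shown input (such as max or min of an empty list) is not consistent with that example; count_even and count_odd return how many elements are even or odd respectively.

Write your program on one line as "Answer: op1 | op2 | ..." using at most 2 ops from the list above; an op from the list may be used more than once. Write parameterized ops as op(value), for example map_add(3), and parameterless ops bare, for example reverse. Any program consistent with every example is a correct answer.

filter_lt(9) | count_odd

Check, running the answer program on each example:
  [-36, 14, -38, -48] -> [-36, -38, -48] -> 0
  [-5, -42, -11] -> [-5, -42, -11] -> 2
  [13, 45, 43, 20] -> [] -> 0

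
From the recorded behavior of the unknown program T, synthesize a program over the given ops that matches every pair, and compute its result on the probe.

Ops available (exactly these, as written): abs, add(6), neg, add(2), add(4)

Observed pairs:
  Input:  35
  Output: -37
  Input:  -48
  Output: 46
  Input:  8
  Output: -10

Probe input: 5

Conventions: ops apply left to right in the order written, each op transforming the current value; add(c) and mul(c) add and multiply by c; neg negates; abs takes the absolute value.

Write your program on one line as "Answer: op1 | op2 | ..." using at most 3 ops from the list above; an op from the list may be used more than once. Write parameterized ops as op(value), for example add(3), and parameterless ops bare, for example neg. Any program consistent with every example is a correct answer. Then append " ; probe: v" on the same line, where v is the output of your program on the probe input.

add(2) | neg ; probe: -7

Check, running the answer program on each example:
  35 -> 37 -> -37
  -48 -> -46 -> 46
  8 -> 10 -> -10
  probe: 5 -> 7 -> -7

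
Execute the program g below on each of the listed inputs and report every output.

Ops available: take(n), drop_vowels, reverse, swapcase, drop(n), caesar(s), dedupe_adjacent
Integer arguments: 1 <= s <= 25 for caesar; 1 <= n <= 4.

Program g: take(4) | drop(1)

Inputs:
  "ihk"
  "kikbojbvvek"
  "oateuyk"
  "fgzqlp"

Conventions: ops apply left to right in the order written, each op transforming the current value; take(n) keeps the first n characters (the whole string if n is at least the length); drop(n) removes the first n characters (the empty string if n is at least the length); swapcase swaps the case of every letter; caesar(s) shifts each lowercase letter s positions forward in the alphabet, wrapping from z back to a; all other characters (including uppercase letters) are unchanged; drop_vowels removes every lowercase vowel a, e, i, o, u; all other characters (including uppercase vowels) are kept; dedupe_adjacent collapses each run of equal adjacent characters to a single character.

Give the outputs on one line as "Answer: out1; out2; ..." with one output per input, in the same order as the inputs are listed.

"hk"; "ikb"; "ate"; "gzq"

Execution, op by op:
  "ihk" -> "ihk" -> "hk"
  "kikbojbvvek" -> "kikb" -> "ikb"
  "oateuyk" -> "oate" -> "ate"
  "fgzqlp" -> "fgzq" -> "gzq"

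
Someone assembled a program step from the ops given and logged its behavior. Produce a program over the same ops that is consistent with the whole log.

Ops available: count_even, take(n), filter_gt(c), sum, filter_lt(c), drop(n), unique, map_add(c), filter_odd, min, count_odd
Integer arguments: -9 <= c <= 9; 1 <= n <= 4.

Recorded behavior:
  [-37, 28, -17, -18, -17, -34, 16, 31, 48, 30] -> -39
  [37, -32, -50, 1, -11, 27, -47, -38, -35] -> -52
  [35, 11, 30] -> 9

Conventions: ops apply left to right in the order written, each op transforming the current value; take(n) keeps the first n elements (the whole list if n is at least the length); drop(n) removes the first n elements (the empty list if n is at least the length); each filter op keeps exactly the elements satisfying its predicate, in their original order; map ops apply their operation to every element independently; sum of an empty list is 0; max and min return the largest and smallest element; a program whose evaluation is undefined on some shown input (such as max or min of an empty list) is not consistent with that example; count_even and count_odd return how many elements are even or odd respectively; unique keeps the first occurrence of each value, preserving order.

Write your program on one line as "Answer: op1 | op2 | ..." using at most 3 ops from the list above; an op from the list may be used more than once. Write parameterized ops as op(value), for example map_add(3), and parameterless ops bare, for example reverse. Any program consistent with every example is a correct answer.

unique | map_add(-2) | min

Check, running the answer program on each example:
  [-37, 28, -17, -18, -17, -34, 16, 31, 48, 30] -> [-37, 28, -17, -18, -34, 16, 31, 48, 30] -> [-39, 26, -19, -20, -36, 14, 29, 46, 28] -> -39
  [37, -32, -50, 1, -11, 27, -47, -38, -35] -> [37, -32, -50, 1, -11, 27, -47, -38, -35] -> [35, -34, -52, -1, -13, 25, -49, -40, -37] -> -52
  [35, 11, 30] -> [35, 11, 30] -> [33, 9, 28] -> 9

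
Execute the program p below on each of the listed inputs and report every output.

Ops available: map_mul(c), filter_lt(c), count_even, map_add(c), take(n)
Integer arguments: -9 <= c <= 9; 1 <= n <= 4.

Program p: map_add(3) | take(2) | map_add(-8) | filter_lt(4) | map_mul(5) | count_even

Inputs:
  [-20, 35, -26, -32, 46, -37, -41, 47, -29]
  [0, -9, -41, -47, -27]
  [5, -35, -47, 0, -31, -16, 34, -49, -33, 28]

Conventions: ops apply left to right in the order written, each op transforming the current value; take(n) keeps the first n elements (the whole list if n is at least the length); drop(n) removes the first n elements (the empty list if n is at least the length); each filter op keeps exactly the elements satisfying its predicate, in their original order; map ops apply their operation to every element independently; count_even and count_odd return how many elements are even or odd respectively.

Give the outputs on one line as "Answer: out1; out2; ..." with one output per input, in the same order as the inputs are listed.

Execution, op by op:
  [-20, 35, -26, -32, 46, -37, -41, 47, -29] -> [-17, 38, -23, -29, 49, -34, -38, 50, -26] -> [-17, 38] -> [-25, 30] -> [-25] -> [-125] -> 0
  [0, -9, -41, -47, -27] -> [3, -6, -38, -44, -24] -> [3, -6] -> [-5, -14] -> [-5, -14] -> [-25, -70] -> 1
  [5, -35, -47, 0, -31, -16, 34, -49, -33, 28] -> [8, -32, -44, 3, -28, -13, 37, -46, -30, 31] -> [8, -32] -> [0, -40] -> [0, -40] -> [0, -200] -> 2

0; 1; 2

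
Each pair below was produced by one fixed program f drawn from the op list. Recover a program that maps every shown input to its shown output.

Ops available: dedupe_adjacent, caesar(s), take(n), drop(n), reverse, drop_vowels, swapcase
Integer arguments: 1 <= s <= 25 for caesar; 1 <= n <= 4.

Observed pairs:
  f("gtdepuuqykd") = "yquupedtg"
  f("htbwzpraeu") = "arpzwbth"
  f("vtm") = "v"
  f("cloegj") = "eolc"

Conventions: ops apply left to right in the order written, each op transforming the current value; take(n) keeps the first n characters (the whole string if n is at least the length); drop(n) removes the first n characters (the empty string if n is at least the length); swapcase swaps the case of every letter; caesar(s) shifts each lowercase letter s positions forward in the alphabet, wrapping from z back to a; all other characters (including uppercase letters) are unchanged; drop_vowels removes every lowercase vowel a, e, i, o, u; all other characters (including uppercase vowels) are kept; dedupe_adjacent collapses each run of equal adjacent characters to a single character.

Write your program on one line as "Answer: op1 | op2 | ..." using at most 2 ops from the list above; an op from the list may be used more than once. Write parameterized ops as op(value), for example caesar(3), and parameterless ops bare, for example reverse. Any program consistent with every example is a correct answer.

reverse | drop(2)

Check, running the answer program on each example:
  "gtdepuuqykd" -> "dkyquupedtg" -> "yquupedtg"
  "htbwzpraeu" -> "uearpzwbth" -> "arpzwbth"
  "vtm" -> "mtv" -> "v"
  "cloegj" -> "jgeolc" -> "eolc"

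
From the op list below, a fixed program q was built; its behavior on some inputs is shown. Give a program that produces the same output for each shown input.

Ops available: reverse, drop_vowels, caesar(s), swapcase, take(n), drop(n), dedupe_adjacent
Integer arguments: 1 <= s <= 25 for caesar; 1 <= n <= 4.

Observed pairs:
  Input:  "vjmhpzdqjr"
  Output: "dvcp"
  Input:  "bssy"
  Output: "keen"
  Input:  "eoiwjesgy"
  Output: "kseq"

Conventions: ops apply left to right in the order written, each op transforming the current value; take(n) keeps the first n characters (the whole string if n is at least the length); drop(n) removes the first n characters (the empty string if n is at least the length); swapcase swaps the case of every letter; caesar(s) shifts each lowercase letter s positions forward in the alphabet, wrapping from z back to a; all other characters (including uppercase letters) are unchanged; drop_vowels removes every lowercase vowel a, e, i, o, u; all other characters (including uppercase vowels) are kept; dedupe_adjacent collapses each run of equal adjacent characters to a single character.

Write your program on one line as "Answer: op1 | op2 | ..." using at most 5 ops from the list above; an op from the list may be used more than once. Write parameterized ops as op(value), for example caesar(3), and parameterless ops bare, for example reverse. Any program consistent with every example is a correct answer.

reverse | caesar(8) | caesar(4) | take(4)

Check, running the answer program on each example:
  "vjmhpzdqjr" -> "rjqdzphmjv" -> "zrylhxpurd" -> "dvcplbtyvh" -> "dvcp"
  "bssy" -> "yssb" -> "gaaj" -> "keen" -> "keen"
  "eoiwjesgy" -> "ygsejwioe" -> "goamreqwm" -> "kseqviuaq" -> "kseq"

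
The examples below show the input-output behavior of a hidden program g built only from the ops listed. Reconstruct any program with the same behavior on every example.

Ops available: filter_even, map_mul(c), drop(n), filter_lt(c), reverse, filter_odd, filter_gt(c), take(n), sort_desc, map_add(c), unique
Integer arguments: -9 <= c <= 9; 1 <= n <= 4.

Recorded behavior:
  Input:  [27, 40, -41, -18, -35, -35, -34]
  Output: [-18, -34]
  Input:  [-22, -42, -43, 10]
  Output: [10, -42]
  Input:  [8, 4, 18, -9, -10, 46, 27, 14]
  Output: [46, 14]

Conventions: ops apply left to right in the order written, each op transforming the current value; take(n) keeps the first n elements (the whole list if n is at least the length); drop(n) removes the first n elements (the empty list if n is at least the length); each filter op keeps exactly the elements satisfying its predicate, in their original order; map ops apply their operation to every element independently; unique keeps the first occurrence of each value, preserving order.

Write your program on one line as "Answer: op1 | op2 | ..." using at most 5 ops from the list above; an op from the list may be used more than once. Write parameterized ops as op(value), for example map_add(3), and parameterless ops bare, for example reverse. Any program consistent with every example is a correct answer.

reverse | filter_even | take(2) | sort_desc

Check, running the answer program on each example:
  [27, 40, -41, -18, -35, -35, -34] -> [-34, -35, -35, -18, -41, 40, 27] -> [-34, -18, 40] -> [-34, -18] -> [-18, -34]
  [-22, -42, -43, 10] -> [10, -43, -42, -22] -> [10, -42, -22] -> [10, -42] -> [10, -42]
  [8, 4, 18, -9, -10, 46, 27, 14] -> [14, 27, 46, -10, -9, 18, 4, 8] -> [14, 46, -10, 18, 4, 8] -> [14, 46] -> [46, 14]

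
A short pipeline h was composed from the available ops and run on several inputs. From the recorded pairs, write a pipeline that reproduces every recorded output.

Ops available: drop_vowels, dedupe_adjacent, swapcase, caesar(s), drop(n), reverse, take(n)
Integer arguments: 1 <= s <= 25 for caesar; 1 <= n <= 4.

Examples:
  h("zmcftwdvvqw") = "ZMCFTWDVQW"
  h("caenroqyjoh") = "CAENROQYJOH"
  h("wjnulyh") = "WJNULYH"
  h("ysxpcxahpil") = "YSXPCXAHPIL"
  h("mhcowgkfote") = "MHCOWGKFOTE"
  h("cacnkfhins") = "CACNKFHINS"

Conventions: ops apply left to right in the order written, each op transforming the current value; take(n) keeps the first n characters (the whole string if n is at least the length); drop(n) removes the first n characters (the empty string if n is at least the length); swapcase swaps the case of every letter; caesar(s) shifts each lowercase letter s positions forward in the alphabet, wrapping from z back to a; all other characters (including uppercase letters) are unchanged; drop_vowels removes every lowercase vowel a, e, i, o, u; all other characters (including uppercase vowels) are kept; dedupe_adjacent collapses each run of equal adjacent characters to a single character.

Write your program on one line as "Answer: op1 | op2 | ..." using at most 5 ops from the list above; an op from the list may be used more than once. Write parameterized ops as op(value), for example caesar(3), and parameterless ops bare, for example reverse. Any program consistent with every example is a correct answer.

dedupe_adjacent | reverse | swapcase | reverse

Check, running the answer program on each example:
  "zmcftwdvvqw" -> "zmcftwdvqw" -> "wqvdwtfcmz" -> "WQVDWTFCMZ" -> "ZMCFTWDVQW"
  "caenroqyjoh" -> "caenroqyjoh" -> "hojyqorneac" -> "HOJYQORNEAC" -> "CAENROQYJOH"
  "wjnulyh" -> "wjnulyh" -> "hylunjw" -> "HYLUNJW" -> "WJNULYH"
  "ysxpcxahpil" -> "ysxpcxahpil" -> "liphaxcpxsy" -> "LIPHAXCPXSY" -> "YSXPCXAHPIL"
  "mhcowgkfote" -> "mhcowgkfote" -> "etofkgwochm" -> "ETOFKGWOCHM" -> "MHCOWGKFOTE"
  "cacnkfhins" -> "cacnkfhins" -> "snihfkncac" -> "SNIHFKNCAC" -> "CACNKFHINS"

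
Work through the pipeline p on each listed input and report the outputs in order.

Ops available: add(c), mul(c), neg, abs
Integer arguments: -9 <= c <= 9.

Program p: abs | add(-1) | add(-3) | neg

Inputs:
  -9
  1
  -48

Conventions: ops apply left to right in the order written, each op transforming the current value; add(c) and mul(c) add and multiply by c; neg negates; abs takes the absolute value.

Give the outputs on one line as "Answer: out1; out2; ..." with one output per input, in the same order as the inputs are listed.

-5; 3; -44

Execution, op by op:
  -9 -> 9 -> 8 -> 5 -> -5
  1 -> 1 -> 0 -> -3 -> 3
  -48 -> 48 -> 47 -> 44 -> -44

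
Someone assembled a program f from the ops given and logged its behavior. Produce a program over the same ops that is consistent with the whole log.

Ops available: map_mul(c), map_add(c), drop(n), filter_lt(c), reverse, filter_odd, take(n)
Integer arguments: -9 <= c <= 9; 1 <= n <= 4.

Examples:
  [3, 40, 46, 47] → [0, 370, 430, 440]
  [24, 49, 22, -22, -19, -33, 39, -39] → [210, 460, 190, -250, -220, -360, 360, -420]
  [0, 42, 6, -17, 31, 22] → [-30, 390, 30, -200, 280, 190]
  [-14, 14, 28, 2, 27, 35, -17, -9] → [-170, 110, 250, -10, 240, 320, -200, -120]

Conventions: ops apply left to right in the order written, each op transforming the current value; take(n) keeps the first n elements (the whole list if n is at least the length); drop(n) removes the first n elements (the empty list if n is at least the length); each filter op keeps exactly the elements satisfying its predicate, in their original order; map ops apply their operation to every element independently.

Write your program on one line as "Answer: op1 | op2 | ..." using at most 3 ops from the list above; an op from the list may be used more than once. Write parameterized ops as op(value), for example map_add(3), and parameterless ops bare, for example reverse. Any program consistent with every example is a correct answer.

map_add(-3) | map_mul(-5) | map_mul(-2)

Check, running the answer program on each example:
  [3, 40, 46, 47] -> [0, 37, 43, 44] -> [0, -185, -215, -220] -> [0, 370, 430, 440]
  [24, 49, 22, -22, -19, -33, 39, -39] -> [21, 46, 19, -25, -22, -36, 36, -42] -> [-105, -230, -95, 125, 110, 180, -180, 210] -> [210, 460, 190, -250, -220, -360, 360, -420]
  [0, 42, 6, -17, 31, 22] -> [-3, 39, 3, -20, 28, 19] -> [15, -195, -15, 100, -140, -95] -> [-30, 390, 30, -200, 280, 190]
  [-14, 14, 28, 2, 27, 35, -17, -9] -> [-17, 11, 25, -1, 24, 32, -20, -12] -> [85, -55, -125, 5, -120, -160, 100, 60] -> [-170, 110, 250, -10, 240, 320, -200, -120]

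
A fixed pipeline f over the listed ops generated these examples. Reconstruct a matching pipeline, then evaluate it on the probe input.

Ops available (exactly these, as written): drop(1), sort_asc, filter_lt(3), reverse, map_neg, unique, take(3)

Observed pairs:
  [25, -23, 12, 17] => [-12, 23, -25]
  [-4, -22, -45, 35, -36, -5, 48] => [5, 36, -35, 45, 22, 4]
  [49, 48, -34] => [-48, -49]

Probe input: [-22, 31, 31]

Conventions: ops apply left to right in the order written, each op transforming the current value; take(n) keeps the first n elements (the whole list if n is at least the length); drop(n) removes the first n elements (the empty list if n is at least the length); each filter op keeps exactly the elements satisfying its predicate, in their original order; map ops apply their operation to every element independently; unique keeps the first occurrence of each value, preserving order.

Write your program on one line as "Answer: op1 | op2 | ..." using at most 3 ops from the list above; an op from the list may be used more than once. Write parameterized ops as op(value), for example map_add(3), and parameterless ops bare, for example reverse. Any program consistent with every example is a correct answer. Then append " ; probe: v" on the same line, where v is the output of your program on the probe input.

reverse | drop(1) | map_neg ; probe: [-31, 22]

Check, running the answer program on each example:
  [25, -23, 12, 17] -> [17, 12, -23, 25] -> [12, -23, 25] -> [-12, 23, -25]
  [-4, -22, -45, 35, -36, -5, 48] -> [48, -5, -36, 35, -45, -22, -4] -> [-5, -36, 35, -45, -22, -4] -> [5, 36, -35, 45, 22, 4]
  [49, 48, -34] -> [-34, 48, 49] -> [48, 49] -> [-48, -49]
  probe: [-22, 31, 31] -> [31, 31, -22] -> [31, -22] -> [-31, 22]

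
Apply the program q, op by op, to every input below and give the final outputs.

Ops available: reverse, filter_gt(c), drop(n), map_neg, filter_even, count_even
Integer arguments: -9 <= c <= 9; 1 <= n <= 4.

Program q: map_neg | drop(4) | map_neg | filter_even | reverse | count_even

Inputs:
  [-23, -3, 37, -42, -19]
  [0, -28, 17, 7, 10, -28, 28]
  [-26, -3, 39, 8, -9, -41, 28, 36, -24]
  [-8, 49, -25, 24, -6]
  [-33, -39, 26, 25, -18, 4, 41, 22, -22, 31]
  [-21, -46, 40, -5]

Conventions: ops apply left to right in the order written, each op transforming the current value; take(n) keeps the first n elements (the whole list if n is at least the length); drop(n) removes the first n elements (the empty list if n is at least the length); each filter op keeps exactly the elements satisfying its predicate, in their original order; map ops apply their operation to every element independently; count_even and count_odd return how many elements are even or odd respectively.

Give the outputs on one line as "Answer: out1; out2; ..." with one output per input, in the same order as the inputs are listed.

0; 3; 3; 1; 4; 0

Execution, op by op:
  [-23, -3, 37, -42, -19] -> [23, 3, -37, 42, 19] -> [19] -> [-19] -> [] -> [] -> 0
  [0, -28, 17, 7, 10, -28, 28] -> [0, 28, -17, -7, -10, 28, -28] -> [-10, 28, -28] -> [10, -28, 28] -> [10, -28, 28] -> [28, -28, 10] -> 3
  [-26, -3, 39, 8, -9, -41, 28, 36, -24] -> [26, 3, -39, -8, 9, 41, -28, -36, 24] -> [9, 41, -28, -36, 24] -> [-9, -41, 28, 36, -24] -> [28, 36, -24] -> [-24, 36, 28] -> 3
  [-8, 49, -25, 24, -6] -> [8, -49, 25, -24, 6] -> [6] -> [-6] -> [-6] -> [-6] -> 1
  [-33, -39, 26, 25, -18, 4, 41, 22, -22, 31] -> [33, 39, -26, -25, 18, -4, -41, -22, 22, -31] -> [18, -4, -41, -22, 22, -31] -> [-18, 4, 41, 22, -22, 31] -> [-18, 4, 22, -22] -> [-22, 22, 4, -18] -> 4
  [-21, -46, 40, -5] -> [21, 46, -40, 5] -> [] -> [] -> [] -> [] -> 0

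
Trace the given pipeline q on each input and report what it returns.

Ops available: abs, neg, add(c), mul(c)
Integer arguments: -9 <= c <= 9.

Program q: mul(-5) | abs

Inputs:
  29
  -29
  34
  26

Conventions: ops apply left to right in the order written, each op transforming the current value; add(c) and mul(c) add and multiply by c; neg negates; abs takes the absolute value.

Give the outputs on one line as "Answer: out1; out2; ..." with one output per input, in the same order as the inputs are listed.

Execution, op by op:
  29 -> -145 -> 145
  -29 -> 145 -> 145
  34 -> -170 -> 170
  26 -> -130 -> 130

145; 145; 170; 130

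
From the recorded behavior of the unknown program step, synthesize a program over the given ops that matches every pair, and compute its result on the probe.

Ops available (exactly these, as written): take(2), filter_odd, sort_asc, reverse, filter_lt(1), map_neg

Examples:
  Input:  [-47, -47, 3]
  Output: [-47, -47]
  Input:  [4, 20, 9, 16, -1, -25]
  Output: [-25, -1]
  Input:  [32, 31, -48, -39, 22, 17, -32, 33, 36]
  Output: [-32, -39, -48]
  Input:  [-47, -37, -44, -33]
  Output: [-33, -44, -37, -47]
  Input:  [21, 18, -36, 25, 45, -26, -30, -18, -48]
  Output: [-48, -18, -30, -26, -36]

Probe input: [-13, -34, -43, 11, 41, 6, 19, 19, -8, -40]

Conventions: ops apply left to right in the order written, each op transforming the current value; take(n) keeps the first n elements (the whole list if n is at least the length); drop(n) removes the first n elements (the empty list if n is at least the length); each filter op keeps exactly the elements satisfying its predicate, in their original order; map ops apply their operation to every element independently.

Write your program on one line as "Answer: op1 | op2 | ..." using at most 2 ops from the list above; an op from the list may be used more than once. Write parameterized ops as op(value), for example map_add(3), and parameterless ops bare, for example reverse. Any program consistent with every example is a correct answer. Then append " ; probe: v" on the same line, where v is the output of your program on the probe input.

reverse | filter_lt(1) ; probe: [-40, -8, -43, -34, -13]

Check, running the answer program on each example:
  [-47, -47, 3] -> [3, -47, -47] -> [-47, -47]
  [4, 20, 9, 16, -1, -25] -> [-25, -1, 16, 9, 20, 4] -> [-25, -1]
  [32, 31, -48, -39, 22, 17, -32, 33, 36] -> [36, 33, -32, 17, 22, -39, -48, 31, 32] -> [-32, -39, -48]
  [-47, -37, -44, -33] -> [-33, -44, -37, -47] -> [-33, -44, -37, -47]
  [21, 18, -36, 25, 45, -26, -30, -18, -48] -> [-48, -18, -30, -26, 45, 25, -36, 18, 21] -> [-48, -18, -30, -26, -36]
  probe: [-13, -34, -43, 11, 41, 6, 19, 19, -8, -40] -> [-40, -8, 19, 19, 6, 41, 11, -43, -34, -13] -> [-40, -8, -43, -34, -13]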